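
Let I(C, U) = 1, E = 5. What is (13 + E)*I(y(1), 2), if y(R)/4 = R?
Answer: 18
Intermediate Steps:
y(R) = 4*R
(13 + E)*I(y(1), 2) = (13 + 5)*1 = 18*1 = 18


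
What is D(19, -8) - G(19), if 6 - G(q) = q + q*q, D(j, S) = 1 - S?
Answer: 383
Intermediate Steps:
G(q) = 6 - q - q² (G(q) = 6 - (q + q*q) = 6 - (q + q²) = 6 + (-q - q²) = 6 - q - q²)
D(19, -8) - G(19) = (1 - 1*(-8)) - (6 - 1*19 - 1*19²) = (1 + 8) - (6 - 19 - 1*361) = 9 - (6 - 19 - 361) = 9 - 1*(-374) = 9 + 374 = 383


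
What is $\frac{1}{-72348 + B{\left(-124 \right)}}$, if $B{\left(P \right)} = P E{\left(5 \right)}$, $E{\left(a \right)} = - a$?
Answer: $- \frac{1}{71728} \approx -1.3942 \cdot 10^{-5}$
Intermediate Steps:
$B{\left(P \right)} = - 5 P$ ($B{\left(P \right)} = P \left(\left(-1\right) 5\right) = P \left(-5\right) = - 5 P$)
$\frac{1}{-72348 + B{\left(-124 \right)}} = \frac{1}{-72348 - -620} = \frac{1}{-72348 + 620} = \frac{1}{-71728} = - \frac{1}{71728}$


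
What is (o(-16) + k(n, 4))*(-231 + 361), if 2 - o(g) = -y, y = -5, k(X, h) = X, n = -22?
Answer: -3250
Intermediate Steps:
o(g) = -3 (o(g) = 2 - (-1)*(-5) = 2 - 1*5 = 2 - 5 = -3)
(o(-16) + k(n, 4))*(-231 + 361) = (-3 - 22)*(-231 + 361) = -25*130 = -3250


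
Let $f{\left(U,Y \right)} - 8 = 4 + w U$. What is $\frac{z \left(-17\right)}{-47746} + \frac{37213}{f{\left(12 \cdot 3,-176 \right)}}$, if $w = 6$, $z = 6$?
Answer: $\frac{888397577}{5443044} \approx 163.22$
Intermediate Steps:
$f{\left(U,Y \right)} = 12 + 6 U$ ($f{\left(U,Y \right)} = 8 + \left(4 + 6 U\right) = 12 + 6 U$)
$\frac{z \left(-17\right)}{-47746} + \frac{37213}{f{\left(12 \cdot 3,-176 \right)}} = \frac{6 \left(-17\right)}{-47746} + \frac{37213}{12 + 6 \cdot 12 \cdot 3} = \left(-102\right) \left(- \frac{1}{47746}\right) + \frac{37213}{12 + 6 \cdot 36} = \frac{51}{23873} + \frac{37213}{12 + 216} = \frac{51}{23873} + \frac{37213}{228} = \frac{888397577}{5443044}$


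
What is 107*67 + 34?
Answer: 7203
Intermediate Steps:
107*67 + 34 = 7169 + 34 = 7203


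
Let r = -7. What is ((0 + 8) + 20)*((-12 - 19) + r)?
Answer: -1064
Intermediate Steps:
((0 + 8) + 20)*((-12 - 19) + r) = ((0 + 8) + 20)*((-12 - 19) - 7) = (8 + 20)*(-31 - 7) = 28*(-38) = -1064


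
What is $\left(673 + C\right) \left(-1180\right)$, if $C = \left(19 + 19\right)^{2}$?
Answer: $-2498060$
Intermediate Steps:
$C = 1444$ ($C = 38^{2} = 1444$)
$\left(673 + C\right) \left(-1180\right) = \left(673 + 1444\right) \left(-1180\right) = 2117 \left(-1180\right) = -2498060$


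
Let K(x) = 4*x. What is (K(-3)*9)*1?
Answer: -108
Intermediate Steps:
(K(-3)*9)*1 = ((4*(-3))*9)*1 = -12*9*1 = -108*1 = -108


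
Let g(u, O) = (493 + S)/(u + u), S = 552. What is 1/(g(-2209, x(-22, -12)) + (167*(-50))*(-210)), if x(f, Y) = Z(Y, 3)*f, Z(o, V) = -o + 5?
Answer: 4418/7746961955 ≈ 5.7029e-7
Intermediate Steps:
Z(o, V) = 5 - o
x(f, Y) = f*(5 - Y) (x(f, Y) = (5 - Y)*f = f*(5 - Y))
g(u, O) = 1045/(2*u) (g(u, O) = (493 + 552)/(u + u) = 1045/((2*u)) = 1045*(1/(2*u)) = 1045/(2*u))
1/(g(-2209, x(-22, -12)) + (167*(-50))*(-210)) = 1/((1045/2)/(-2209) + (167*(-50))*(-210)) = 1/((1045/2)*(-1/2209) - 8350*(-210)) = 1/(-1045/4418 + 1753500) = 1/(7746961955/4418) = 4418/7746961955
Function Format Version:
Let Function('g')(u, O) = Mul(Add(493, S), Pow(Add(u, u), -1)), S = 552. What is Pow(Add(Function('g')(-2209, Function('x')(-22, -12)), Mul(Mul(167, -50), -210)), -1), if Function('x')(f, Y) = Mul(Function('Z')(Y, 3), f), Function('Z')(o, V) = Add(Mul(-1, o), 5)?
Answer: Rational(4418, 7746961955) ≈ 5.7029e-7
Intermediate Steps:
Function('Z')(o, V) = Add(5, Mul(-1, o))
Function('x')(f, Y) = Mul(f, Add(5, Mul(-1, Y))) (Function('x')(f, Y) = Mul(Add(5, Mul(-1, Y)), f) = Mul(f, Add(5, Mul(-1, Y))))
Function('g')(u, O) = Mul(Rational(1045, 2), Pow(u, -1)) (Function('g')(u, O) = Mul(Add(493, 552), Pow(Add(u, u), -1)) = Mul(1045, Pow(Mul(2, u), -1)) = Mul(1045, Mul(Rational(1, 2), Pow(u, -1))) = Mul(Rational(1045, 2), Pow(u, -1)))
Pow(Add(Function('g')(-2209, Function('x')(-22, -12)), Mul(Mul(167, -50), -210)), -1) = Pow(Add(Mul(Rational(1045, 2), Pow(-2209, -1)), Mul(Mul(167, -50), -210)), -1) = Pow(Add(Mul(Rational(1045, 2), Rational(-1, 2209)), Mul(-8350, -210)), -1) = Pow(Add(Rational(-1045, 4418), 1753500), -1) = Pow(Rational(7746961955, 4418), -1) = Rational(4418, 7746961955)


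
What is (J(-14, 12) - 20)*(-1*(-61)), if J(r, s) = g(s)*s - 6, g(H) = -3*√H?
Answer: -1586 - 4392*√3 ≈ -9193.2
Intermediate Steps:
J(r, s) = -6 - 3*s^(3/2) (J(r, s) = (-3*√s)*s - 6 = -3*s^(3/2) - 6 = -6 - 3*s^(3/2))
(J(-14, 12) - 20)*(-1*(-61)) = ((-6 - 72*√3) - 20)*(-1*(-61)) = ((-6 - 72*√3) - 20)*61 = (-26 - 72*√3)*61 = -1586 - 4392*√3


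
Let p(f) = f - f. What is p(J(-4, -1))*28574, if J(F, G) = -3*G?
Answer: 0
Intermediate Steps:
p(f) = 0
p(J(-4, -1))*28574 = 0*28574 = 0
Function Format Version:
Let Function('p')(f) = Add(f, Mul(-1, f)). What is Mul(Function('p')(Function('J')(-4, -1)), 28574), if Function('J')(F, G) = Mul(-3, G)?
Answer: 0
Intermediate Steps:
Function('p')(f) = 0
Mul(Function('p')(Function('J')(-4, -1)), 28574) = Mul(0, 28574) = 0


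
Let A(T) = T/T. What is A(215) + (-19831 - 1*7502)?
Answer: -27332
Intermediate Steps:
A(T) = 1
A(215) + (-19831 - 1*7502) = 1 + (-19831 - 1*7502) = 1 + (-19831 - 7502) = 1 - 27333 = -27332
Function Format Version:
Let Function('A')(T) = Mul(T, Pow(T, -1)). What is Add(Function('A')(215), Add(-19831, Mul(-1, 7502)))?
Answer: -27332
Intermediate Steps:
Function('A')(T) = 1
Add(Function('A')(215), Add(-19831, Mul(-1, 7502))) = Add(1, Add(-19831, Mul(-1, 7502))) = Add(1, Add(-19831, -7502)) = Add(1, -27333) = -27332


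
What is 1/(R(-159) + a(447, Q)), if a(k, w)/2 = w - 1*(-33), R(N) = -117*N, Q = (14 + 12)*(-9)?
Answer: 1/18201 ≈ 5.4942e-5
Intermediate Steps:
Q = -234 (Q = 26*(-9) = -234)
a(k, w) = 66 + 2*w (a(k, w) = 2*(w - 1*(-33)) = 2*(w + 33) = 2*(33 + w) = 66 + 2*w)
1/(R(-159) + a(447, Q)) = 1/(-117*(-159) + (66 + 2*(-234))) = 1/(18603 + (66 - 468)) = 1/(18603 - 402) = 1/18201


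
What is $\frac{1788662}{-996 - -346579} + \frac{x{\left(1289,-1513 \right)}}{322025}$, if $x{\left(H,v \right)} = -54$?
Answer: $\frac{575975219068}{111286365575} \approx 5.1756$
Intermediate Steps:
$\frac{1788662}{-996 - -346579} + \frac{x{\left(1289,-1513 \right)}}{322025} = \frac{1788662}{-996 - -346579} - \frac{54}{322025} = \frac{1788662}{-996 + 346579} - \frac{54}{322025} = \frac{1788662}{345583} - \frac{54}{322025} = \frac{575975219068}{111286365575}$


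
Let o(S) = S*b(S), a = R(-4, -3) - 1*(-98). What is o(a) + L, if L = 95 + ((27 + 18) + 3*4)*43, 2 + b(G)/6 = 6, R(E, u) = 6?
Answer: 5042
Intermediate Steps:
b(G) = 24 (b(G) = -12 + 6*6 = -12 + 36 = 24)
a = 104 (a = 6 - 1*(-98) = 6 + 98 = 104)
o(S) = 24*S (o(S) = S*24 = 24*S)
L = 2546 (L = 95 + (45 + 12)*43 = 95 + 57*43 = 95 + 2451 = 2546)
o(a) + L = 24*104 + 2546 = 2496 + 2546 = 5042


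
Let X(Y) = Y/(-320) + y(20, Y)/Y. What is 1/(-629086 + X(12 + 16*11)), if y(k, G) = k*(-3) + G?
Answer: -3760/2365363009 ≈ -1.5896e-6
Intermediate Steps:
y(k, G) = G - 3*k (y(k, G) = -3*k + G = G - 3*k)
X(Y) = -Y/320 + (-60 + Y)/Y (X(Y) = Y/(-320) + (Y - 3*20)/Y = Y*(-1/320) + (Y - 60)/Y = -Y/320 + (-60 + Y)/Y)
1/(-629086 + X(12 + 16*11)) = 1/(-629086 + (1 - 60/(12 + 16*11) - (12 + 16*11)/320)) = 1/(-629086 + (1 - 60/(12 + 176) - (12 + 176)/320)) = 1/(-629086 + (1 - 60/188 - 1/320*188)) = 1/(-629086 + (1 - 60*1/188 - 47/80)) = 1/(-629086 + (1 - 15/47 - 47/80)) = 1/(-629086 + 351/3760) = 1/(-2365363009/3760) = -3760/2365363009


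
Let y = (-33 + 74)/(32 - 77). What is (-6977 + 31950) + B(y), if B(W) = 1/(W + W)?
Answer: 2047741/82 ≈ 24972.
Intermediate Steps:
y = -41/45 (y = 41/(-45) = 41*(-1/45) = -41/45 ≈ -0.91111)
B(W) = 1/(2*W)
(-6977 + 31950) + B(y) = (-6977 + 31950) + 1/(2*(-41/45)) = 24973 + (½)*(-45/41) = 24973 - 45/82 = 2047741/82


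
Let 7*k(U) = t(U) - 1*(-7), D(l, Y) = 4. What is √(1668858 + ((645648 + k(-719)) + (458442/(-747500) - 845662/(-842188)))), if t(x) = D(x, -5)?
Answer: √280915219139695376905268418/11016871775 ≈ 1521.4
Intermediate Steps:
t(x) = 4
k(U) = 11/7 (k(U) = (4 - 1*(-7))/7 = (4 + 7)/7 = (⅐)*11 = 11/7)
√(1668858 + ((645648 + k(-719)) + (458442/(-747500) - 845662/(-842188)))) = √(1668858 + ((645648 + 11/7) + (458442/(-747500) - 845662/(-842188)))) = √(1668858 + (4519547/7 + (458442*(-1/747500) - 845662*(-1/842188)))) = √(1668858 + (4519547/7 + (-229221/373750 + 422831/421094))) = √(1668858 + (4519547/7 + 15377374619/39345970625)) = √(1668858 + 177826071141929208/275421794375) = √(637465936059002958/275421794375) = √280915219139695376905268418/11016871775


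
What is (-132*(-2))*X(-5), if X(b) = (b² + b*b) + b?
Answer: 11880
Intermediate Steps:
X(b) = b + 2*b² (X(b) = (b² + b²) + b = 2*b² + b = b + 2*b²)
(-132*(-2))*X(-5) = (-132*(-2))*(-5*(1 + 2*(-5))) = (-33*(-8))*(-5*(1 - 10)) = 264*(-5*(-9)) = 264*45 = 11880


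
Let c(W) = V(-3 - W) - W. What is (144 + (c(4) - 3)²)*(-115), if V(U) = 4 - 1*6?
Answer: -25875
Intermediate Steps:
V(U) = -2 (V(U) = 4 - 6 = -2)
c(W) = -2 - W
(144 + (c(4) - 3)²)*(-115) = (144 + ((-2 - 1*4) - 3)²)*(-115) = (144 + ((-2 - 4) - 3)²)*(-115) = (144 + (-6 - 3)²)*(-115) = (144 + (-9)²)*(-115) = (144 + 81)*(-115) = 225*(-115) = -25875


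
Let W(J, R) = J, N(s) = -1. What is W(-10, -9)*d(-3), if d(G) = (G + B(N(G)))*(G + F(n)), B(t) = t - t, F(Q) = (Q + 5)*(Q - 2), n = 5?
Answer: 810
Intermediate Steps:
F(Q) = (-2 + Q)*(5 + Q) (F(Q) = (5 + Q)*(-2 + Q) = (-2 + Q)*(5 + Q))
B(t) = 0
d(G) = G*(30 + G) (d(G) = (G + 0)*(G + (-10 + 5**2 + 3*5)) = G*(G + (-10 + 25 + 15)) = G*(G + 30) = G*(30 + G))
W(-10, -9)*d(-3) = -(-30)*(30 - 3) = -(-30)*27 = -10*(-81) = 810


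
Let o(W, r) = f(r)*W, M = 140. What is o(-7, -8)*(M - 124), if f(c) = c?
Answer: 896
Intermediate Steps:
o(W, r) = W*r (o(W, r) = r*W = W*r)
o(-7, -8)*(M - 124) = (-7*(-8))*(140 - 124) = 56*16 = 896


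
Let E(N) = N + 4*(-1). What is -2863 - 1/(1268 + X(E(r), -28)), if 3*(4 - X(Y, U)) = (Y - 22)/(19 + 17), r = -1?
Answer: -14569811/5089 ≈ -2863.0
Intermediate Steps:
E(N) = -4 + N (E(N) = N - 4 = -4 + N)
X(Y, U) = 227/54 - Y/108 (X(Y, U) = 4 - (Y - 22)/(3*(19 + 17)) = 4 - (-22 + Y)/(3*36) = 4 - (-11/18 + Y/36)/3 = 4 + (11/54 - Y/108) = 227/54 - Y/108)
-2863 - 1/(1268 + X(E(r), -28)) = -2863 - 1/(1268 + (227/54 - (-4 - 1)/108)) = -2863 - 1/(1268 + (227/54 - 1/108*(-5))) = -2863 - 1/(1268 + (227/54 + 5/108)) = -2863 - 1/(1268 + 17/4) = -2863 - 1/5089/4 = -2863 - 1*4/5089 = -2863 - 4/5089 = -14569811/5089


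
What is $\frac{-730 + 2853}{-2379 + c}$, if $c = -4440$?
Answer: $- \frac{2123}{6819} \approx -0.31134$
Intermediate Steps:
$\frac{-730 + 2853}{-2379 + c} = \frac{-730 + 2853}{-2379 - 4440} = \frac{2123}{-6819} = 2123 \left(- \frac{1}{6819}\right) = - \frac{2123}{6819}$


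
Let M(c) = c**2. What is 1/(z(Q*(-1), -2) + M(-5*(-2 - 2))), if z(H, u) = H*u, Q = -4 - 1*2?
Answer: 1/388 ≈ 0.0025773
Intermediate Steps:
Q = -6 (Q = -4 - 2 = -6)
1/(z(Q*(-1), -2) + M(-5*(-2 - 2))) = 1/(-6*(-1)*(-2) + (-5*(-2 - 2))**2) = 1/(6*(-2) + (-5*(-4))**2) = 1/(-12 + 20**2) = 1/(-12 + 400) = 1/388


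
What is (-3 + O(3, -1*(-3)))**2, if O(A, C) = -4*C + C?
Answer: 144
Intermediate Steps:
O(A, C) = -3*C
(-3 + O(3, -1*(-3)))**2 = (-3 - (-3)*(-3))**2 = (-3 - 3*3)**2 = (-3 - 9)**2 = (-12)**2 = 144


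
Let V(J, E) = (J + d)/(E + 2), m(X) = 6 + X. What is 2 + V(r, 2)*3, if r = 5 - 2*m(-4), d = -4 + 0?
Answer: -1/4 ≈ -0.25000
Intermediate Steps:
d = -4
r = 1 (r = 5 - 2*(6 - 4) = 5 - 2*2 = 5 - 4 = 1)
V(J, E) = (-4 + J)/(2 + E) (V(J, E) = (J - 4)/(E + 2) = (-4 + J)/(2 + E))
2 + V(r, 2)*3 = 2 + ((-4 + 1)/(2 + 2))*3 = 2 + (-3/4)*3 = 2 + ((1/4)*(-3))*3 = 2 - 3/4*3 = 2 - 9/4 = -1/4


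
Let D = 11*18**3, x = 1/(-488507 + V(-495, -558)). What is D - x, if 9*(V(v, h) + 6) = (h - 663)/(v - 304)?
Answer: 75119762977005/1170965254 ≈ 64152.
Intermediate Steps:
V(v, h) = -6 + (-663 + h)/(9*(-304 + v)) (V(v, h) = -6 + ((h - 663)/(v - 304))/9 = -6 + ((-663 + h)/(-304 + v))/9 = -6 + (-663 + h)/(9*(-304 + v)))
x = -2397/1170965254 (x = 1/(-488507 + (15753 - 558 - 54*(-495))/(9*(-304 - 495))) = 1/(-488507 + (1/9)*(15753 - 558 + 26730)/(-799)) = 1/(-488507 + (1/9)*(-1/799)*41925) = 1/(-488507 - 13975/2397) = 1/(-1170965254/2397) = -2397/1170965254 ≈ -2.0470e-6)
D = 64152 (D = 11*5832 = 64152)
D - x = 64152 - 1*(-2397/1170965254) = 64152 + 2397/1170965254 = 75119762977005/1170965254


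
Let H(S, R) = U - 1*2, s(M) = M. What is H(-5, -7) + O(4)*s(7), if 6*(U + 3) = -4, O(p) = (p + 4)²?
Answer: 1327/3 ≈ 442.33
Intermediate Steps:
O(p) = (4 + p)²
U = -11/3 (U = -3 + (⅙)*(-4) = -3 - ⅔ = -11/3 ≈ -3.6667)
H(S, R) = -17/3 (H(S, R) = -11/3 - 1*2 = -11/3 - 2 = -17/3)
H(-5, -7) + O(4)*s(7) = -17/3 + (4 + 4)²*7 = -17/3 + 8²*7 = -17/3 + 64*7 = -17/3 + 448 = 1327/3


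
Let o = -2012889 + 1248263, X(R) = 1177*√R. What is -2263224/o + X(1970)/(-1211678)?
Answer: 1131612/382313 - 1177*√1970/1211678 ≈ 2.9168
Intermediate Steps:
o = -764626
-2263224/o + X(1970)/(-1211678) = -2263224/(-764626) + (1177*√1970)/(-1211678) = -2263224*(-1/764626) + (1177*√1970)*(-1/1211678) = 1131612/382313 - 1177*√1970/1211678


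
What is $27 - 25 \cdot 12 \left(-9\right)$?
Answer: $2727$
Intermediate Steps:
$27 - 25 \cdot 12 \left(-9\right) = 27 - -2700 = 27 + 2700 = 2727$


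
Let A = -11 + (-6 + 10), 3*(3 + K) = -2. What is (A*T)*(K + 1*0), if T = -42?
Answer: -1078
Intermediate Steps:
K = -11/3 (K = -3 + (⅓)*(-2) = -3 - ⅔ = -11/3 ≈ -3.6667)
A = -7 (A = -11 + 4 = -7)
(A*T)*(K + 1*0) = (-7*(-42))*(-11/3 + 1*0) = 294*(-11/3 + 0) = 294*(-11/3) = -1078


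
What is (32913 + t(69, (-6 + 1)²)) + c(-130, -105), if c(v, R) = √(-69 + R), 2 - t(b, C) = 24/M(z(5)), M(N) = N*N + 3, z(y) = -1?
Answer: 32909 + I*√174 ≈ 32909.0 + 13.191*I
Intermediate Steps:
M(N) = 3 + N² (M(N) = N² + 3 = 3 + N²)
t(b, C) = -4 (t(b, C) = 2 - 24/(3 + (-1)²) = 2 - 24/(3 + 1) = 2 - 24/4 = 2 - 1*6 = 2 - 6 = -4)
(32913 + t(69, (-6 + 1)²)) + c(-130, -105) = (32913 - 4) + √(-69 - 105) = 32909 + √(-174) = 32909 + I*√174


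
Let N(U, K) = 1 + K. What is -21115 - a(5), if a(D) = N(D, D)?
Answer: -21121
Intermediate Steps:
a(D) = 1 + D
-21115 - a(5) = -21115 - (1 + 5) = -21115 - 1*6 = -21115 - 6 = -21121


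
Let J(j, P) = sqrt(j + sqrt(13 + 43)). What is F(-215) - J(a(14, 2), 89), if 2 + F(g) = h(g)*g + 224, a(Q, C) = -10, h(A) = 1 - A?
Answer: -46218 - I*sqrt(10 - 2*sqrt(14)) ≈ -46218.0 - 1.5864*I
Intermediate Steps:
F(g) = 222 + g*(1 - g) (F(g) = -2 + ((1 - g)*g + 224) = -2 + (g*(1 - g) + 224) = -2 + (224 + g*(1 - g)) = 222 + g*(1 - g))
J(j, P) = sqrt(j + 2*sqrt(14)) (J(j, P) = sqrt(j + sqrt(56)) = sqrt(j + 2*sqrt(14)))
F(-215) - J(a(14, 2), 89) = (222 - 1*(-215)*(-1 - 215)) - sqrt(-10 + 2*sqrt(14)) = (222 - 1*(-215)*(-216)) - sqrt(-10 + 2*sqrt(14)) = (222 - 46440) - sqrt(-10 + 2*sqrt(14)) = -46218 - sqrt(-10 + 2*sqrt(14))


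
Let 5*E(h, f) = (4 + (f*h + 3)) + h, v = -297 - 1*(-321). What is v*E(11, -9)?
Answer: -1944/5 ≈ -388.80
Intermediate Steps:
v = 24 (v = -297 + 321 = 24)
E(h, f) = 7/5 + h/5 + f*h/5 (E(h, f) = ((4 + (f*h + 3)) + h)/5 = ((4 + (3 + f*h)) + h)/5 = ((7 + f*h) + h)/5 = (7 + h + f*h)/5 = 7/5 + h/5 + f*h/5)
v*E(11, -9) = 24*(7/5 + (⅕)*11 + (⅕)*(-9)*11) = 24*(7/5 + 11/5 - 99/5) = 24*(-81/5) = -1944/5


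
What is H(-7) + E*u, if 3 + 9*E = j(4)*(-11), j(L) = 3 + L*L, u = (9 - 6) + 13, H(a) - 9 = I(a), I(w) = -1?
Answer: -3320/9 ≈ -368.89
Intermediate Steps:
H(a) = 8 (H(a) = 9 - 1 = 8)
u = 16 (u = 3 + 13 = 16)
j(L) = 3 + L²
E = -212/9 (E = -⅓ + ((3 + 4²)*(-11))/9 = -⅓ + ((3 + 16)*(-11))/9 = -⅓ + (19*(-11))/9 = -⅓ + (⅑)*(-209) = -⅓ - 209/9 = -212/9 ≈ -23.556)
H(-7) + E*u = 8 - 212/9*16 = 8 - 3392/9 = -3320/9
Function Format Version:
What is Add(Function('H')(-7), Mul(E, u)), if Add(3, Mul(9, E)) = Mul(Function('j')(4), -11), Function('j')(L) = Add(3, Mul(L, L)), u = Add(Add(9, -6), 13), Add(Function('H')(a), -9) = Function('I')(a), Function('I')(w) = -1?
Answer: Rational(-3320, 9) ≈ -368.89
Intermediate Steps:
Function('H')(a) = 8 (Function('H')(a) = Add(9, -1) = 8)
u = 16 (u = Add(3, 13) = 16)
Function('j')(L) = Add(3, Pow(L, 2))
E = Rational(-212, 9) (E = Add(Rational(-1, 3), Mul(Rational(1, 9), Mul(Add(3, Pow(4, 2)), -11))) = Add(Rational(-1, 3), Mul(Rational(1, 9), Mul(Add(3, 16), -11))) = Add(Rational(-1, 3), Mul(Rational(1, 9), Mul(19, -11))) = Add(Rational(-1, 3), Mul(Rational(1, 9), -209)) = Add(Rational(-1, 3), Rational(-209, 9)) = Rational(-212, 9) ≈ -23.556)
Add(Function('H')(-7), Mul(E, u)) = Add(8, Mul(Rational(-212, 9), 16)) = Add(8, Rational(-3392, 9)) = Rational(-3320, 9)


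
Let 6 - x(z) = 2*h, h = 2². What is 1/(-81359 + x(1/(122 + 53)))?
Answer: -1/81361 ≈ -1.2291e-5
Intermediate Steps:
h = 4
x(z) = -2 (x(z) = 6 - 2*4 = 6 - 1*8 = 6 - 8 = -2)
1/(-81359 + x(1/(122 + 53))) = 1/(-81359 - 2) = 1/(-81361) = -1/81361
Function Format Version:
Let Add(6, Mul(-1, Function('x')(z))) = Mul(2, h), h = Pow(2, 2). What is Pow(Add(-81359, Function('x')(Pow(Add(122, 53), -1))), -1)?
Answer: Rational(-1, 81361) ≈ -1.2291e-5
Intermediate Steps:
h = 4
Function('x')(z) = -2 (Function('x')(z) = Add(6, Mul(-1, Mul(2, 4))) = Add(6, Mul(-1, 8)) = Add(6, -8) = -2)
Pow(Add(-81359, Function('x')(Pow(Add(122, 53), -1))), -1) = Pow(Add(-81359, -2), -1) = Pow(-81361, -1) = Rational(-1, 81361)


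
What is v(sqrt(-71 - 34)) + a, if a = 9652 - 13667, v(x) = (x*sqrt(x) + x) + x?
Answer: -4015 + (-105)**(3/4) + 2*I*sqrt(105) ≈ -4038.2 + 43.688*I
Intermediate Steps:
v(x) = x**(3/2) + 2*x (v(x) = (x**(3/2) + x) + x = (x + x**(3/2)) + x = x**(3/2) + 2*x)
a = -4015
v(sqrt(-71 - 34)) + a = ((sqrt(-71 - 34))**(3/2) + 2*sqrt(-71 - 34)) - 4015 = ((sqrt(-105))**(3/2) + 2*sqrt(-105)) - 4015 = ((I*sqrt(105))**(3/2) + 2*(I*sqrt(105))) - 4015 = (105**(3/4)*I**(3/2) + 2*I*sqrt(105)) - 4015 = -4015 + 105**(3/4)*I**(3/2) + 2*I*sqrt(105)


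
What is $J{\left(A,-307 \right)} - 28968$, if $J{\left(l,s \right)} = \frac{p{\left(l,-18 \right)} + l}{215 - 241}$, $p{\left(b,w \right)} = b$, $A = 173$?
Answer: $- \frac{376757}{13} \approx -28981.0$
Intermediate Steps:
$J{\left(l,s \right)} = - \frac{l}{13}$ ($J{\left(l,s \right)} = \frac{l + l}{215 - 241} = \frac{2 l}{-26} = 2 l \left(- \frac{1}{26}\right) = - \frac{l}{13}$)
$J{\left(A,-307 \right)} - 28968 = \left(- \frac{1}{13}\right) 173 - 28968 = - \frac{173}{13} - 28968 = - \frac{376757}{13}$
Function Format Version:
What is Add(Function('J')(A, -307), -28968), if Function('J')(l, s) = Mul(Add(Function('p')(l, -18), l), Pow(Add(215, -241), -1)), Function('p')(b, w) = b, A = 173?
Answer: Rational(-376757, 13) ≈ -28981.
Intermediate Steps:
Function('J')(l, s) = Mul(Rational(-1, 13), l) (Function('J')(l, s) = Mul(Add(l, l), Pow(Add(215, -241), -1)) = Mul(Mul(2, l), Pow(-26, -1)) = Mul(Mul(2, l), Rational(-1, 26)) = Mul(Rational(-1, 13), l))
Add(Function('J')(A, -307), -28968) = Add(Mul(Rational(-1, 13), 173), -28968) = Add(Rational(-173, 13), -28968) = Rational(-376757, 13)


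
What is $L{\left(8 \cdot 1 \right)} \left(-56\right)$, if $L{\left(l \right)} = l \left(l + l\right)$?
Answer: $-7168$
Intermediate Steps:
$L{\left(l \right)} = 2 l^{2}$ ($L{\left(l \right)} = l 2 l = 2 l^{2}$)
$L{\left(8 \cdot 1 \right)} \left(-56\right) = 2 \left(8 \cdot 1\right)^{2} \left(-56\right) = 2 \cdot 8^{2} \left(-56\right) = 2 \cdot 64 \left(-56\right) = 128 \left(-56\right) = -7168$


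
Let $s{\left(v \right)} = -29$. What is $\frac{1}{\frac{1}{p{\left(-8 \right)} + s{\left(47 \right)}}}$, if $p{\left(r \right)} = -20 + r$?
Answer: $-57$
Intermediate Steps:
$\frac{1}{\frac{1}{p{\left(-8 \right)} + s{\left(47 \right)}}} = \frac{1}{\frac{1}{\left(-20 - 8\right) - 29}} = \frac{1}{\frac{1}{-28 - 29}} = \frac{1}{\frac{1}{-57}} = \frac{1}{- \frac{1}{57}} = -57$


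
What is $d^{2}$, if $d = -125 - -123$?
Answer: $4$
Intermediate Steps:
$d = -2$ ($d = -125 + 123 = -2$)
$d^{2} = \left(-2\right)^{2} = 4$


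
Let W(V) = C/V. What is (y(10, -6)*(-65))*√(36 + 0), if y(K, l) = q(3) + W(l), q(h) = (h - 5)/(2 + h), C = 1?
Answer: 221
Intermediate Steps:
q(h) = (-5 + h)/(2 + h)
W(V) = 1/V
y(K, l) = -⅖ + 1/l (y(K, l) = (-5 + 3)/(2 + 3) + 1/l = -2/5 + 1/l = (⅕)*(-2) + 1/l = -⅖ + 1/l)
(y(10, -6)*(-65))*√(36 + 0) = ((-⅖ + 1/(-6))*(-65))*√(36 + 0) = ((-⅖ - ⅙)*(-65))*√36 = -17/30*(-65)*6 = (221/6)*6 = 221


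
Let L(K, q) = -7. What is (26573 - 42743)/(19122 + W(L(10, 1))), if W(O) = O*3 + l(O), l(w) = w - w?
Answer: -5390/6367 ≈ -0.84655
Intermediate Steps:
l(w) = 0
W(O) = 3*O (W(O) = O*3 + 0 = 3*O + 0 = 3*O)
(26573 - 42743)/(19122 + W(L(10, 1))) = (26573 - 42743)/(19122 + 3*(-7)) = -16170/(19122 - 21) = -16170/19101 = -16170*1/19101 = -5390/6367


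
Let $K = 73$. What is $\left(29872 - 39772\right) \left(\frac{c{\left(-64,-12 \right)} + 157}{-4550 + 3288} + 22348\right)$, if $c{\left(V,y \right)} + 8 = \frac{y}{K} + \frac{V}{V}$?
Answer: $- \frac{10191163504500}{46063} \approx -2.2124 \cdot 10^{8}$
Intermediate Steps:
$c{\left(V,y \right)} = -7 + \frac{y}{73}$ ($c{\left(V,y \right)} = -8 + \left(\frac{y}{73} + \frac{V}{V}\right) = -8 + \left(y \frac{1}{73} + 1\right) = -8 + \left(\frac{y}{73} + 1\right) = -8 + \left(1 + \frac{y}{73}\right) = -7 + \frac{y}{73}$)
$\left(29872 - 39772\right) \left(\frac{c{\left(-64,-12 \right)} + 157}{-4550 + 3288} + 22348\right) = \left(29872 - 39772\right) \left(\frac{\left(-7 + \frac{1}{73} \left(-12\right)\right) + 157}{-4550 + 3288} + 22348\right) = - 9900 \left(\frac{\left(-7 - \frac{12}{73}\right) + 157}{-1262} + 22348\right) = - 9900 \left(\left(- \frac{523}{73} + 157\right) \left(- \frac{1}{1262}\right) + 22348\right) = - 9900 \left(\frac{10938}{73} \left(- \frac{1}{1262}\right) + 22348\right) = - 9900 \left(- \frac{5469}{46063} + 22348\right) = \left(-9900\right) \frac{1029410455}{46063} = - \frac{10191163504500}{46063}$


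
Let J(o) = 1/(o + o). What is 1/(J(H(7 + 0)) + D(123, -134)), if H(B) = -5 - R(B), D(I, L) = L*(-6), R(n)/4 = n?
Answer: 66/53063 ≈ 0.0012438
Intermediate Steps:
R(n) = 4*n
D(I, L) = -6*L
H(B) = -5 - 4*B
J(o) = 1/(2*o)
1/(J(H(7 + 0)) + D(123, -134)) = 1/(1/(2*(-5 - 4*(7 + 0))) - 6*(-134)) = 1/(1/(2*(-5 - 4*7)) + 804) = 1/(1/(2*(-5 - 28)) + 804) = 1/((½)/(-33) + 804) = 1/((½)*(-1/33) + 804) = 1/(-1/66 + 804) = 1/(53063/66) = 66/53063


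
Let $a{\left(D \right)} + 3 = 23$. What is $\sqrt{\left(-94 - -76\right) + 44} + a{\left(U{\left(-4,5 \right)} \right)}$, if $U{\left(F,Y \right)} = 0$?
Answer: $20 + \sqrt{26} \approx 25.099$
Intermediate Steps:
$a{\left(D \right)} = 20$ ($a{\left(D \right)} = -3 + 23 = 20$)
$\sqrt{\left(-94 - -76\right) + 44} + a{\left(U{\left(-4,5 \right)} \right)} = \sqrt{\left(-94 - -76\right) + 44} + 20 = \sqrt{\left(-94 + 76\right) + 44} + 20 = \sqrt{-18 + 44} + 20 = \sqrt{26} + 20 = 20 + \sqrt{26}$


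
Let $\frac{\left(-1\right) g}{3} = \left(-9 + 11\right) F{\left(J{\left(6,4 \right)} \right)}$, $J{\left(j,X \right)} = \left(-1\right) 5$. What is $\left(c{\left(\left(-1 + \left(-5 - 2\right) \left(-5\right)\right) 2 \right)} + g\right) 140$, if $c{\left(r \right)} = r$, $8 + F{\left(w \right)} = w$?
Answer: $20440$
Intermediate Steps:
$J{\left(j,X \right)} = -5$
$F{\left(w \right)} = -8 + w$
$g = 78$ ($g = - 3 \left(-9 + 11\right) \left(-8 - 5\right) = - 3 \cdot 2 \left(-13\right) = \left(-3\right) \left(-26\right) = 78$)
$\left(c{\left(\left(-1 + \left(-5 - 2\right) \left(-5\right)\right) 2 \right)} + g\right) 140 = \left(\left(-1 + \left(-5 - 2\right) \left(-5\right)\right) 2 + 78\right) 140 = \left(\left(-1 - -35\right) 2 + 78\right) 140 = \left(\left(-1 + 35\right) 2 + 78\right) 140 = \left(34 \cdot 2 + 78\right) 140 = \left(68 + 78\right) 140 = 146 \cdot 140 = 20440$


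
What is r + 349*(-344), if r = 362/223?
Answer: -26772126/223 ≈ -1.2005e+5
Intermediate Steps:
r = 362/223 (r = 362*(1/223) = 362/223 ≈ 1.6233)
r + 349*(-344) = 362/223 + 349*(-344) = 362/223 - 120056 = -26772126/223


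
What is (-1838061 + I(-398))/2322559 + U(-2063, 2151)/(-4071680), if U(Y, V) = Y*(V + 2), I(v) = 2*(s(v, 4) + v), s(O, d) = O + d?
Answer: 2825522880601/9456717029120 ≈ 0.29878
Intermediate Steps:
I(v) = 8 + 4*v (I(v) = 2*((v + 4) + v) = 2*((4 + v) + v) = 2*(4 + 2*v) = 8 + 4*v)
U(Y, V) = Y*(2 + V)
(-1838061 + I(-398))/2322559 + U(-2063, 2151)/(-4071680) = (-1838061 + (8 + 4*(-398)))/2322559 - 2063*(2 + 2151)/(-4071680) = (-1838061 + (8 - 1592))*(1/2322559) - 2063*2153*(-1/4071680) = (-1838061 - 1584)*(1/2322559) - 4441639*(-1/4071680) = -1839645*1/2322559 + 4441639/4071680 = -1839645/2322559 + 4441639/4071680 = 2825522880601/9456717029120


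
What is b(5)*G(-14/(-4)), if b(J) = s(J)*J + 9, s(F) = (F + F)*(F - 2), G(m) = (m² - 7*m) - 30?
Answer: -26871/4 ≈ -6717.8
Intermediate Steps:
G(m) = -30 + m² - 7*m
s(F) = 2*F*(-2 + F) (s(F) = (2*F)*(-2 + F) = 2*F*(-2 + F))
b(J) = 9 + 2*J²*(-2 + J) (b(J) = (2*J*(-2 + J))*J + 9 = 2*J²*(-2 + J) + 9 = 9 + 2*J²*(-2 + J))
b(5)*G(-14/(-4)) = (9 + 2*5²*(-2 + 5))*(-30 + (-14/(-4))² - (-98)/(-4)) = (9 + 2*25*3)*(-30 + (-14*(-¼))² - (-98)*(-1)/4) = (9 + 150)*(-30 + (7/2)² - 7*7/2) = 159*(-30 + 49/4 - 49/2) = 159*(-169/4) = -26871/4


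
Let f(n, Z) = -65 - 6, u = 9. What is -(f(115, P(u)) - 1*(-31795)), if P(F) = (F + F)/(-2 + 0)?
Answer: -31724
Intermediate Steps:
P(F) = -F (P(F) = (2*F)/(-2) = (2*F)*(-½) = -F)
f(n, Z) = -71
-(f(115, P(u)) - 1*(-31795)) = -(-71 - 1*(-31795)) = -(-71 + 31795) = -1*31724 = -31724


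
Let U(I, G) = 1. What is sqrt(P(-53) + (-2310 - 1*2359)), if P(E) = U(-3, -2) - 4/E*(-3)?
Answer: 26*I*sqrt(19398)/53 ≈ 68.324*I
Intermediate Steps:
P(E) = 1 + 12/E (P(E) = 1 - 4/E*(-3) = 1 + 12/E)
sqrt(P(-53) + (-2310 - 1*2359)) = sqrt((12 - 53)/(-53) + (-2310 - 1*2359)) = sqrt(-1/53*(-41) + (-2310 - 2359)) = sqrt(41/53 - 4669) = sqrt(-247416/53) = 26*I*sqrt(19398)/53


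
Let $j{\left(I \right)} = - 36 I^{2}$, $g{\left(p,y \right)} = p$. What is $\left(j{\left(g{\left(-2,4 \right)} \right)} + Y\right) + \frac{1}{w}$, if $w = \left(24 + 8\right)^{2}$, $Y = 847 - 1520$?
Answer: $- \frac{836607}{1024} \approx -817.0$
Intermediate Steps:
$Y = -673$
$w = 1024$ ($w = 32^{2} = 1024$)
$\left(j{\left(g{\left(-2,4 \right)} \right)} + Y\right) + \frac{1}{w} = \left(- 36 \left(-2\right)^{2} - 673\right) + \frac{1}{1024} = \left(\left(-36\right) 4 - 673\right) + \frac{1}{1024} = \left(-144 - 673\right) + \frac{1}{1024} = -817 + \frac{1}{1024} = - \frac{836607}{1024}$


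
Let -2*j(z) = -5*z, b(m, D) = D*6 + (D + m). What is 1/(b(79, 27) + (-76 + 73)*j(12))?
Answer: 1/178 ≈ 0.0056180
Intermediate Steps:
b(m, D) = m + 7*D (b(m, D) = 6*D + (D + m) = m + 7*D)
j(z) = 5*z/2 (j(z) = -(-5)*z/2 = 5*z/2)
1/(b(79, 27) + (-76 + 73)*j(12)) = 1/((79 + 7*27) + (-76 + 73)*((5/2)*12)) = 1/((79 + 189) - 3*30) = 1/(268 - 90) = 1/178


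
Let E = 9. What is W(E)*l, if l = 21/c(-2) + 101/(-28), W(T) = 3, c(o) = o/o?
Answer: 1461/28 ≈ 52.179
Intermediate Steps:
c(o) = 1
l = 487/28 (l = 21/1 + 101/(-28) = 21*1 + 101*(-1/28) = 21 - 101/28 = 487/28 ≈ 17.393)
W(E)*l = 3*(487/28) = 1461/28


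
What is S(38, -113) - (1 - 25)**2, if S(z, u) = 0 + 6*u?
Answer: -1254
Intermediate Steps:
S(z, u) = 6*u
S(38, -113) - (1 - 25)**2 = 6*(-113) - (1 - 25)**2 = -678 - 1*(-24)**2 = -678 - 1*576 = -678 - 576 = -1254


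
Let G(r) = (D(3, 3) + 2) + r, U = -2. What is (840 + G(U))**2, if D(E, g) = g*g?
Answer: 720801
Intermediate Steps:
D(E, g) = g**2
G(r) = 11 + r (G(r) = (3**2 + 2) + r = (9 + 2) + r = 11 + r)
(840 + G(U))**2 = (840 + (11 - 2))**2 = (840 + 9)**2 = 849**2 = 720801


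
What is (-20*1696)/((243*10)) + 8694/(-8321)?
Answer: -30337474/2022003 ≈ -15.004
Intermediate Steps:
(-20*1696)/((243*10)) + 8694/(-8321) = -33920/2430 + 8694*(-1/8321) = -33920*1/2430 - 8694/8321 = -3392/243 - 8694/8321 = -30337474/2022003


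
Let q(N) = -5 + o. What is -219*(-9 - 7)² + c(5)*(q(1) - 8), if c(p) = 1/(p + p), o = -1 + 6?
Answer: -280324/5 ≈ -56065.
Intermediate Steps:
o = 5
q(N) = 0 (q(N) = -5 + 5 = 0)
c(p) = 1/(2*p)
-219*(-9 - 7)² + c(5)*(q(1) - 8) = -219*(-9 - 7)² + ((½)/5)*(0 - 8) = -219*(-16)² + ((½)*(⅕))*(-8) = -219*256 + (⅒)*(-8) = -56064 - ⅘ = -280324/5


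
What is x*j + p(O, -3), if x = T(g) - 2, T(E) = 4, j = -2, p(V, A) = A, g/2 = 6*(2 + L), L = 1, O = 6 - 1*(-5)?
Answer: -7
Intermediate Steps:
O = 11 (O = 6 + 5 = 11)
g = 36 (g = 2*(6*(2 + 1)) = 2*(6*3) = 2*18 = 36)
x = 2 (x = 4 - 2 = 2)
x*j + p(O, -3) = 2*(-2) - 3 = -4 - 3 = -7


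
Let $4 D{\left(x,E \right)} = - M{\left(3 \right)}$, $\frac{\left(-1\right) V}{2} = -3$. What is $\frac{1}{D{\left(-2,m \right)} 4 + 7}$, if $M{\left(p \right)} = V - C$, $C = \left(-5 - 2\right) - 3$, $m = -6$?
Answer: $- \frac{1}{9} \approx -0.11111$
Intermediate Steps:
$V = 6$ ($V = \left(-2\right) \left(-3\right) = 6$)
$C = -10$ ($C = -7 - 3 = -10$)
$M{\left(p \right)} = 16$ ($M{\left(p \right)} = 6 - -10 = 6 + 10 = 16$)
$D{\left(x,E \right)} = -4$ ($D{\left(x,E \right)} = \frac{\left(-1\right) 16}{4} = \frac{1}{4} \left(-16\right) = -4$)
$\frac{1}{D{\left(-2,m \right)} 4 + 7} = \frac{1}{\left(-4\right) 4 + 7} = \frac{1}{-16 + 7} = \frac{1}{-9} = - \frac{1}{9}$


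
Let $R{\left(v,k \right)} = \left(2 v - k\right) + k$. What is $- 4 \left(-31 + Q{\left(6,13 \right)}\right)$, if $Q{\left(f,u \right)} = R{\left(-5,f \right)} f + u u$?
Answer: $-312$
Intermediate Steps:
$R{\left(v,k \right)} = 2 v$ ($R{\left(v,k \right)} = \left(- k + 2 v\right) + k = 2 v$)
$Q{\left(f,u \right)} = u^{2} - 10 f$ ($Q{\left(f,u \right)} = 2 \left(-5\right) f + u u = - 10 f + u^{2} = u^{2} - 10 f$)
$- 4 \left(-31 + Q{\left(6,13 \right)}\right) = - 4 \left(-31 + \left(13^{2} - 60\right)\right) = - 4 \left(-31 + \left(169 - 60\right)\right) = - 4 \left(-31 + 109\right) = \left(-4\right) 78 = -312$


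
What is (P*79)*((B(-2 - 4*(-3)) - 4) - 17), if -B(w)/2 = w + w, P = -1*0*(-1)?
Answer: 0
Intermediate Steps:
P = 0 (P = 0*(-1) = 0)
B(w) = -4*w (B(w) = -2*(w + w) = -4*w)
(P*79)*((B(-2 - 4*(-3)) - 4) - 17) = (0*79)*((-4*(-2 - 4*(-3)) - 4) - 17) = 0*((-4*(-2 + 12) - 4) - 17) = 0*((-4*10 - 4) - 17) = 0*((-40 - 4) - 17) = 0*(-44 - 17) = 0*(-61) = 0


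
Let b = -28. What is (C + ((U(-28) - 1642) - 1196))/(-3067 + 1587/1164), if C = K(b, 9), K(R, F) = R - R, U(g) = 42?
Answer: 361616/396489 ≈ 0.91205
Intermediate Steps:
K(R, F) = 0
C = 0
(C + ((U(-28) - 1642) - 1196))/(-3067 + 1587/1164) = (0 + ((42 - 1642) - 1196))/(-3067 + 1587/1164) = (0 + (-1600 - 1196))/(-3067 + 1587*(1/1164)) = (0 - 2796)/(-3067 + 529/388) = -2796/(-1189467/388) = -2796*(-388/1189467) = 361616/396489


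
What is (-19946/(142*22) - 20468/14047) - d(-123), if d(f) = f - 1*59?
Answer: 347388691/1994674 ≈ 174.16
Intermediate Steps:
d(f) = -59 + f (d(f) = f - 59 = -59 + f)
(-19946/(142*22) - 20468/14047) - d(-123) = (-19946/(142*22) - 20468/14047) - (-59 - 123) = (-19946/3124 - 20468*1/14047) - 1*(-182) = (-19946*1/3124 - 20468/14047) + 182 = (-9973/1562 - 20468/14047) + 182 = -15641977/1994674 + 182 = 347388691/1994674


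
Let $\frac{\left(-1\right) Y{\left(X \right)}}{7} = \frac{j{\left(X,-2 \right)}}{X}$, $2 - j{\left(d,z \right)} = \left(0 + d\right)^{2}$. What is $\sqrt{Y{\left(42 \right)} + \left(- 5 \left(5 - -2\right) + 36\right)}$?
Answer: $\frac{2 \sqrt{663}}{3} \approx 17.166$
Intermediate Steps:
$j{\left(d,z \right)} = 2 - d^{2}$ ($j{\left(d,z \right)} = 2 - \left(0 + d\right)^{2} = 2 - d^{2}$)
$Y{\left(X \right)} = - \frac{7 \left(2 - X^{2}\right)}{X}$ ($Y{\left(X \right)} = - 7 \frac{2 - X^{2}}{X} = - \frac{7 \left(2 - X^{2}\right)}{X}$)
$\sqrt{Y{\left(42 \right)} + \left(- 5 \left(5 - -2\right) + 36\right)} = \sqrt{\left(- \frac{14}{42} + 7 \cdot 42\right) + \left(- 5 \left(5 - -2\right) + 36\right)} = \sqrt{\left(\left(-14\right) \frac{1}{42} + 294\right) + \left(- 5 \left(5 + 2\right) + 36\right)} = \sqrt{\left(- \frac{1}{3} + 294\right) + \left(\left(-5\right) 7 + 36\right)} = \sqrt{\frac{881}{3} + \left(-35 + 36\right)} = \sqrt{\frac{881}{3} + 1} = \sqrt{\frac{884}{3}} = \frac{2 \sqrt{663}}{3}$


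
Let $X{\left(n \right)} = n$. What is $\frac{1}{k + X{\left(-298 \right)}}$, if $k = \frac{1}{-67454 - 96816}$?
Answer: $- \frac{164270}{48952461} \approx -0.0033557$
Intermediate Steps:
$k = - \frac{1}{164270}$ ($k = \frac{1}{-164270} = - \frac{1}{164270} \approx -6.0875 \cdot 10^{-6}$)
$\frac{1}{k + X{\left(-298 \right)}} = \frac{1}{- \frac{1}{164270} - 298} = \frac{1}{- \frac{48952461}{164270}} = - \frac{164270}{48952461}$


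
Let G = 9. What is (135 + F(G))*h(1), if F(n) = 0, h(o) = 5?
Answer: 675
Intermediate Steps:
(135 + F(G))*h(1) = (135 + 0)*5 = 135*5 = 675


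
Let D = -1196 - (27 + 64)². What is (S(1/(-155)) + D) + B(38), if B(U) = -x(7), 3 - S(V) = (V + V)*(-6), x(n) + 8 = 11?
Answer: -1468947/155 ≈ -9477.1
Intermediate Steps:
x(n) = 3 (x(n) = -8 + 11 = 3)
S(V) = 3 + 12*V (S(V) = 3 - (V + V)*(-6) = 3 - 2*V*(-6) = 3 - (-12)*V = 3 + 12*V)
B(U) = -3 (B(U) = -1*3 = -3)
D = -9477 (D = -1196 - 1*91² = -1196 - 1*8281 = -1196 - 8281 = -9477)
(S(1/(-155)) + D) + B(38) = ((3 + 12/(-155)) - 9477) - 3 = ((3 + 12*(-1/155)) - 9477) - 3 = ((3 - 12/155) - 9477) - 3 = (453/155 - 9477) - 3 = -1468482/155 - 3 = -1468947/155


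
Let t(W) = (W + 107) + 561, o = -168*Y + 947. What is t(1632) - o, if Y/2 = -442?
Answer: -147159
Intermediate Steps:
Y = -884 (Y = 2*(-442) = -884)
o = 149459 (o = -168*(-884) + 947 = 148512 + 947 = 149459)
t(W) = 668 + W (t(W) = (107 + W) + 561 = 668 + W)
t(1632) - o = (668 + 1632) - 1*149459 = 2300 - 149459 = -147159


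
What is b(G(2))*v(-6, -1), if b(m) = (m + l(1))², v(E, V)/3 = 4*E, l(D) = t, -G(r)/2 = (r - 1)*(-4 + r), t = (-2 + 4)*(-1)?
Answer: -288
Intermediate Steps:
t = -2 (t = 2*(-1) = -2)
G(r) = -2*(-1 + r)*(-4 + r) (G(r) = -2*(r - 1)*(-4 + r) = -2*(-1 + r)*(-4 + r))
l(D) = -2
v(E, V) = 12*E (v(E, V) = 3*(4*E) = 12*E)
b(m) = (-2 + m)² (b(m) = (m - 2)² = (-2 + m)²)
b(G(2))*v(-6, -1) = (-2 + (-8 - 2*2² + 10*2))²*(12*(-6)) = (-2 + (-8 - 2*4 + 20))²*(-72) = (-2 + (-8 - 8 + 20))²*(-72) = (-2 + 4)²*(-72) = 2²*(-72) = 4*(-72) = -288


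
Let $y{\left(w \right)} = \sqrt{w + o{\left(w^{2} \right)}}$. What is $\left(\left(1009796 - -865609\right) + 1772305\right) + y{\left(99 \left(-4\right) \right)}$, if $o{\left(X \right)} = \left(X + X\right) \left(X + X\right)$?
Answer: $3647710 + 6 \sqrt{2732361973} \approx 3.9613 \cdot 10^{6}$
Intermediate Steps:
$o{\left(X \right)} = 4 X^{2}$ ($o{\left(X \right)} = 2 X 2 X = 4 X^{2}$)
$y{\left(w \right)} = \sqrt{w + 4 w^{4}}$ ($y{\left(w \right)} = \sqrt{w + 4 \left(w^{2}\right)^{2}} = \sqrt{w + 4 w^{4}}$)
$\left(\left(1009796 - -865609\right) + 1772305\right) + y{\left(99 \left(-4\right) \right)} = \left(\left(1009796 - -865609\right) + 1772305\right) + \sqrt{99 \left(-4\right) + 4 \left(99 \left(-4\right)\right)^{4}} = \left(\left(1009796 + 865609\right) + 1772305\right) + \sqrt{-396 + 4 \left(-396\right)^{4}} = \left(1875405 + 1772305\right) + \sqrt{-396 + 4 \cdot 24591257856} = 3647710 + \sqrt{-396 + 98365031424} = 3647710 + \sqrt{98365031028} = 3647710 + 6 \sqrt{2732361973}$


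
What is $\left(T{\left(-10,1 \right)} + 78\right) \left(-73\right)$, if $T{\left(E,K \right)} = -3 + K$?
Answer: $-5548$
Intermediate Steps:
$\left(T{\left(-10,1 \right)} + 78\right) \left(-73\right) = \left(\left(-3 + 1\right) + 78\right) \left(-73\right) = \left(-2 + 78\right) \left(-73\right) = 76 \left(-73\right) = -5548$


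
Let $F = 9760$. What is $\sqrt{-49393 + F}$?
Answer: $i \sqrt{39633} \approx 199.08 i$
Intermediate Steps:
$\sqrt{-49393 + F} = \sqrt{-49393 + 9760} = \sqrt{-39633} = i \sqrt{39633}$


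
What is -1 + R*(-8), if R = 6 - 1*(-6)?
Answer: -97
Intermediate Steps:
R = 12 (R = 6 + 6 = 12)
-1 + R*(-8) = -1 + 12*(-8) = -1 - 96 = -97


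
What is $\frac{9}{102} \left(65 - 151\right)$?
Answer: $- \frac{129}{17} \approx -7.5882$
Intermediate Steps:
$\frac{9}{102} \left(65 - 151\right) = 9 \cdot \frac{1}{102} \left(-86\right) = \frac{3}{34} \left(-86\right) = - \frac{129}{17}$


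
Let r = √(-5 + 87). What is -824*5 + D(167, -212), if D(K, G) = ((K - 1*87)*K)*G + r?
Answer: -2836440 + √82 ≈ -2.8364e+6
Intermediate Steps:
r = √82 ≈ 9.0554
D(K, G) = √82 + G*K*(-87 + K) (D(K, G) = ((K - 1*87)*K)*G + √82 = ((K - 87)*K)*G + √82 = ((-87 + K)*K)*G + √82 = (K*(-87 + K))*G + √82 = G*K*(-87 + K) + √82 = √82 + G*K*(-87 + K))
-824*5 + D(167, -212) = -824*5 + (√82 - 212*167² - 87*(-212)*167) = -4120 + (√82 - 212*27889 + 3080148) = -4120 + (√82 - 5912468 + 3080148) = -4120 + (-2832320 + √82) = -2836440 + √82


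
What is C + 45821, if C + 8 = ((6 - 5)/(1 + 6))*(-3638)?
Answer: 317053/7 ≈ 45293.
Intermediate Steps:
C = -3694/7 (C = -8 + ((6 - 5)/(1 + 6))*(-3638) = -8 + (1/7)*(-3638) = -8 + (1*(⅐))*(-3638) = -8 + (⅐)*(-3638) = -8 - 3638/7 = -3694/7 ≈ -527.71)
C + 45821 = -3694/7 + 45821 = 317053/7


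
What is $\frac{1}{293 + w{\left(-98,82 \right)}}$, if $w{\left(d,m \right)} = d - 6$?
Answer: $\frac{1}{189} \approx 0.005291$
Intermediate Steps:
$w{\left(d,m \right)} = -6 + d$ ($w{\left(d,m \right)} = d - 6 = -6 + d$)
$\frac{1}{293 + w{\left(-98,82 \right)}} = \frac{1}{293 - 104} = \frac{1}{189}$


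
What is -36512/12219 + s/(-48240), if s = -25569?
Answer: -160990141/65493840 ≈ -2.4581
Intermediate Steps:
-36512/12219 + s/(-48240) = -36512/12219 - 25569/(-48240) = -36512*1/12219 - 25569*(-1/48240) = -36512/12219 + 2841/5360 = -160990141/65493840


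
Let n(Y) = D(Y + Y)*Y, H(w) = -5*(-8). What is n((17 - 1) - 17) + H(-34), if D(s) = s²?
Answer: 36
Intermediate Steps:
H(w) = 40
n(Y) = 4*Y³ (n(Y) = (Y + Y)²*Y = (2*Y)²*Y = (4*Y²)*Y = 4*Y³)
n((17 - 1) - 17) + H(-34) = 4*((17 - 1) - 17)³ + 40 = 4*(16 - 17)³ + 40 = 4*(-1)³ + 40 = 4*(-1) + 40 = -4 + 40 = 36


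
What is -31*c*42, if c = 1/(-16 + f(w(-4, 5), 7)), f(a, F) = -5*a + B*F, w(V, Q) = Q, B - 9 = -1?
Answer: -434/5 ≈ -86.800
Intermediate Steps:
B = 8 (B = 9 - 1 = 8)
f(a, F) = -5*a + 8*F
c = 1/15 (c = 1/(-16 + (-5*5 + 8*7)) = 1/(-16 + (-25 + 56)) = 1/(-16 + 31) = 1/15 ≈ 0.066667)
-31*c*42 = -31*1/15*42 = -31/15*42 = -434/5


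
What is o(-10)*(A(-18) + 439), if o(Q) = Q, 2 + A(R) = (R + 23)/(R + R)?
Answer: -78635/18 ≈ -4368.6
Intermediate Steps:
A(R) = -2 + (23 + R)/(2*R) (A(R) = -2 + (R + 23)/(R + R) = -2 + (23 + R)/((2*R)) = -2 + (23 + R)*(1/(2*R)) = -2 + (23 + R)/(2*R))
o(-10)*(A(-18) + 439) = -10*((1/2)*(23 - 3*(-18))/(-18) + 439) = -10*((1/2)*(-1/18)*(23 + 54) + 439) = -10*((1/2)*(-1/18)*77 + 439) = -10*(-77/36 + 439) = -10*15727/36 = -78635/18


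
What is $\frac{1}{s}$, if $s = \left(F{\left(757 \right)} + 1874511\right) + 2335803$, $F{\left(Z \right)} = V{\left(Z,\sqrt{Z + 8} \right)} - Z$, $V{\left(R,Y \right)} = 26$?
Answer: $\frac{1}{4209583} \approx 2.3755 \cdot 10^{-7}$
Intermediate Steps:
$F{\left(Z \right)} = 26 - Z$
$s = 4209583$ ($s = \left(\left(26 - 757\right) + 1874511\right) + 2335803 = \left(-731 + 1874511\right) + 2335803 = 1873780 + 2335803 = 4209583$)
$\frac{1}{s} = \frac{1}{4209583}$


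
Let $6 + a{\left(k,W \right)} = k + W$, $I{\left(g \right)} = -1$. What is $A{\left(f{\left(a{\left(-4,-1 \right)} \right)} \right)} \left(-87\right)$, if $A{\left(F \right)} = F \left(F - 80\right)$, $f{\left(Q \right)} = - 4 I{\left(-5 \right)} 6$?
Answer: $116928$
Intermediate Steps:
$a{\left(k,W \right)} = -6 + W + k$ ($a{\left(k,W \right)} = -6 + \left(k + W\right) = -6 + \left(W + k\right) = -6 + W + k$)
$f{\left(Q \right)} = 24$ ($f{\left(Q \right)} = \left(-4\right) \left(-1\right) 6 = 4 \cdot 6 = 24$)
$A{\left(F \right)} = F \left(-80 + F\right)$
$A{\left(f{\left(a{\left(-4,-1 \right)} \right)} \right)} \left(-87\right) = 24 \left(-80 + 24\right) \left(-87\right) = 24 \left(-56\right) \left(-87\right) = \left(-1344\right) \left(-87\right) = 116928$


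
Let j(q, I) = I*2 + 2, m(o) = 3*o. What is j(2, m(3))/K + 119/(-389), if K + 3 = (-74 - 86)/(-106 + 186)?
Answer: -1675/389 ≈ -4.3059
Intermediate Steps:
j(q, I) = 2 + 2*I (j(q, I) = 2*I + 2 = 2 + 2*I)
K = -5 (K = -3 + (-74 - 86)/(-106 + 186) = -3 - 160/80 = -3 - 160*1/80 = -3 - 2 = -5)
j(2, m(3))/K + 119/(-389) = (2 + 2*(3*3))/(-5) + 119/(-389) = (2 + 2*9)*(-1/5) + 119*(-1/389) = (2 + 18)*(-1/5) - 119/389 = 20*(-1/5) - 119/389 = -4 - 119/389 = -1675/389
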